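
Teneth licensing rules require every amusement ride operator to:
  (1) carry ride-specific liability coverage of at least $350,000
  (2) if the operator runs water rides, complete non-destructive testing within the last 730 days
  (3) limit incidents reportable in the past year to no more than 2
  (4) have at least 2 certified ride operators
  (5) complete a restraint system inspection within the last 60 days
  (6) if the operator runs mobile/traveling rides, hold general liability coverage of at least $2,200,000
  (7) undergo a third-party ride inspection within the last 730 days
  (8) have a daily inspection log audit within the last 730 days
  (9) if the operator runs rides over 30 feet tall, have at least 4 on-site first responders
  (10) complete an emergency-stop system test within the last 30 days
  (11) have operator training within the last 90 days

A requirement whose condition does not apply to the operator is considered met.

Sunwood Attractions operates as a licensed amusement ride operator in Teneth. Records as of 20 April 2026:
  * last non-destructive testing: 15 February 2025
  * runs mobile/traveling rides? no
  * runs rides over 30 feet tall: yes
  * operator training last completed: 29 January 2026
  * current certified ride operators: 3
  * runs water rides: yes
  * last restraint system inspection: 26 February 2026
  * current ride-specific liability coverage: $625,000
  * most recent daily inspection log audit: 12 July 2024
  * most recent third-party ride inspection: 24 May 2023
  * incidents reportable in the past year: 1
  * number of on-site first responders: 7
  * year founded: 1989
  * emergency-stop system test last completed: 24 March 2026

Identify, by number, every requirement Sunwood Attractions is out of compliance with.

1. ride-specific liability coverage $625,000 ≥ $350,000 → met
2. condition 'runs water rides' holds; non-destructive testing 429 days ago vs limit 730 → met
3. incidents reportable in the past year 1 ≤ 2 → met
4. certified ride operators 3 ≥ 2 → met
5. restraint system inspection 53 days ago vs limit 60 → met
6. condition 'runs mobile/traveling rides' does not hold → requirement n/a → met
7. third-party ride inspection 1062 days ago vs limit 730 → not met
8. daily inspection log audit 647 days ago vs limit 730 → met
9. condition 'runs rides over 30 feet tall' holds; on-site first responders 7 ≥ 4 → met
10. emergency-stop system test 27 days ago vs limit 30 → met
11. operator training 81 days ago vs limit 90 → met
Not met: 7

7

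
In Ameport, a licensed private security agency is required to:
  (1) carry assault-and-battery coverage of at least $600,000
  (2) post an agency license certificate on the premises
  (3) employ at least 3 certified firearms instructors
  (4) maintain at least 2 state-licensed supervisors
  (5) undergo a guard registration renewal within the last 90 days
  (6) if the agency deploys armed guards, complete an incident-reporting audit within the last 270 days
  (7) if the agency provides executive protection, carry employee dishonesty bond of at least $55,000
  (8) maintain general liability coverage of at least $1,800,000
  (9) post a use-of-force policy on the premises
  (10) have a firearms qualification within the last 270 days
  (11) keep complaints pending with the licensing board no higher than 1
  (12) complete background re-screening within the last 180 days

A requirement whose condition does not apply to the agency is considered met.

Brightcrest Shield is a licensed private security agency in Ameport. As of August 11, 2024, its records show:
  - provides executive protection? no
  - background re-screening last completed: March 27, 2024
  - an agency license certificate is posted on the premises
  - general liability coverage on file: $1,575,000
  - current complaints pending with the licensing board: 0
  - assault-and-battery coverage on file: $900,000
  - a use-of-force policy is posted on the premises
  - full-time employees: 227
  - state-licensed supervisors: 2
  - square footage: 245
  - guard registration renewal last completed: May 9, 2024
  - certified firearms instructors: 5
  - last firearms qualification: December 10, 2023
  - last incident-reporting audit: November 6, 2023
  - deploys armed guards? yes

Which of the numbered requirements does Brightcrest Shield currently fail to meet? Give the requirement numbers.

1. assault-and-battery coverage $900,000 ≥ $600,000 → met
2. agency license certificate present → met
3. certified firearms instructors 5 ≥ 3 → met
4. state-licensed supervisors 2 ≥ 2 → met
5. guard registration renewal 94 days ago vs limit 90 → not met
6. condition 'deploys armed guards' holds; incident-reporting audit 279 days ago vs limit 270 → not met
7. condition 'provides executive protection' does not hold → requirement n/a → met
8. general liability coverage $1,575,000 < $1,800,000 → not met
9. use-of-force policy present → met
10. firearms qualification 245 days ago vs limit 270 → met
11. complaints pending with the licensing board 0 ≤ 1 → met
12. background re-screening 137 days ago vs limit 180 → met
Not met: 5, 6, 8

5, 6, 8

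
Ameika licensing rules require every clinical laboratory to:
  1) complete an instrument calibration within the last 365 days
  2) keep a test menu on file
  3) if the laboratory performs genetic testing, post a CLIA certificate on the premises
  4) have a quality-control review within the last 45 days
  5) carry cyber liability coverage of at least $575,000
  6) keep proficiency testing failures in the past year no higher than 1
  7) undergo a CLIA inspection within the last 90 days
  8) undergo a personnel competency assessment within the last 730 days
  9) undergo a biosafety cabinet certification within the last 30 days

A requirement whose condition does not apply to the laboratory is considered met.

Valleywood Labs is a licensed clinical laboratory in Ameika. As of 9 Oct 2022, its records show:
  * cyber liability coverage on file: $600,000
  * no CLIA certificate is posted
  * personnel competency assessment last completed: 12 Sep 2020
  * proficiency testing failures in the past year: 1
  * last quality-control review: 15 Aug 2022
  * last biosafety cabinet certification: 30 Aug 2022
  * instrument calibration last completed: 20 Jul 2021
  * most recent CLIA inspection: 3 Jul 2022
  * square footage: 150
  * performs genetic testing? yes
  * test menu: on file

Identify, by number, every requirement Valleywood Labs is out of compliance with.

1. instrument calibration 446 days ago vs limit 365 → not met
2. test menu present → met
3. condition 'performs genetic testing' holds; CLIA certificate absent → not met
4. quality-control review 55 days ago vs limit 45 → not met
5. cyber liability coverage $600,000 ≥ $575,000 → met
6. proficiency testing failures in the past year 1 ≤ 1 → met
7. CLIA inspection 98 days ago vs limit 90 → not met
8. personnel competency assessment 757 days ago vs limit 730 → not met
9. biosafety cabinet certification 40 days ago vs limit 30 → not met
Not met: 1, 3, 4, 7, 8, 9

1, 3, 4, 7, 8, 9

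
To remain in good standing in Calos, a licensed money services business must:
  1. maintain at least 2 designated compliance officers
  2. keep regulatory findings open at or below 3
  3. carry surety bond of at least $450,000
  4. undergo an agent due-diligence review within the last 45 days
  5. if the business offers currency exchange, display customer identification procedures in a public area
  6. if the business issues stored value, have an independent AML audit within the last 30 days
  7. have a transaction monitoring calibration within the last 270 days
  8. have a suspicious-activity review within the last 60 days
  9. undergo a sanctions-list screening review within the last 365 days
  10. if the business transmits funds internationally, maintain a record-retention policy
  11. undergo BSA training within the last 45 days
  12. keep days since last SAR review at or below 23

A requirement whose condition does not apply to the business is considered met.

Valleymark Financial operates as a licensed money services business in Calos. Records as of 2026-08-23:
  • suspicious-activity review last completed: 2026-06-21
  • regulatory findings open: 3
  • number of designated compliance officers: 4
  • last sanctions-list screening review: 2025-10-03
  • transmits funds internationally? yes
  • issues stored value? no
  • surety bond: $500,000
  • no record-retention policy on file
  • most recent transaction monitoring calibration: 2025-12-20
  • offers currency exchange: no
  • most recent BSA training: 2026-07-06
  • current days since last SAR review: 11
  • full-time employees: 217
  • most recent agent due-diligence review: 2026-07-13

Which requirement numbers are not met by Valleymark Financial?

1. designated compliance officers 4 ≥ 2 → met
2. regulatory findings open 3 ≤ 3 → met
3. surety bond $500,000 ≥ $450,000 → met
4. agent due-diligence review 41 days ago vs limit 45 → met
5. condition 'offers currency exchange' does not hold → requirement n/a → met
6. condition 'issues stored value' does not hold → requirement n/a → met
7. transaction monitoring calibration 246 days ago vs limit 270 → met
8. suspicious-activity review 63 days ago vs limit 60 → not met
9. sanctions-list screening review 324 days ago vs limit 365 → met
10. condition 'transmits funds internationally' holds; record-retention policy absent → not met
11. BSA training 48 days ago vs limit 45 → not met
12. days since last SAR review 11 ≤ 23 → met
Not met: 8, 10, 11

8, 10, 11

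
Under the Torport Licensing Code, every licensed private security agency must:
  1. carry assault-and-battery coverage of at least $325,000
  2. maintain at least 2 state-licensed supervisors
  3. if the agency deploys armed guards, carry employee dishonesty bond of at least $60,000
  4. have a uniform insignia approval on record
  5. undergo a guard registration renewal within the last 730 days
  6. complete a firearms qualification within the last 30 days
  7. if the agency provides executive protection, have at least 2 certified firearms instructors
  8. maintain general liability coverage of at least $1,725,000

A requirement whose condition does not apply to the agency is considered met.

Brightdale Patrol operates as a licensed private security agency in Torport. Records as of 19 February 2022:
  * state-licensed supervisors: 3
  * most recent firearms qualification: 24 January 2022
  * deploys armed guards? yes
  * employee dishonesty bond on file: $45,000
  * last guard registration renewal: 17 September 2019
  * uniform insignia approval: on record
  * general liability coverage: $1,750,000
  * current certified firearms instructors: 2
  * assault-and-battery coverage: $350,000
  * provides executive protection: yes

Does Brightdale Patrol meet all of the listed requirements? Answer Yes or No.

No

1. assault-and-battery coverage $350,000 ≥ $325,000 → met
2. state-licensed supervisors 3 ≥ 2 → met
3. condition 'deploys armed guards' holds; employee dishonesty bond $45,000 < $60,000 → not met
4. uniform insignia approval present → met
5. guard registration renewal 886 days ago vs limit 730 → not met
6. firearms qualification 26 days ago vs limit 30 → met
7. condition 'provides executive protection' holds; certified firearms instructors 2 ≥ 2 → met
8. general liability coverage $1,750,000 ≥ $1,725,000 → met
Not met: 3, 5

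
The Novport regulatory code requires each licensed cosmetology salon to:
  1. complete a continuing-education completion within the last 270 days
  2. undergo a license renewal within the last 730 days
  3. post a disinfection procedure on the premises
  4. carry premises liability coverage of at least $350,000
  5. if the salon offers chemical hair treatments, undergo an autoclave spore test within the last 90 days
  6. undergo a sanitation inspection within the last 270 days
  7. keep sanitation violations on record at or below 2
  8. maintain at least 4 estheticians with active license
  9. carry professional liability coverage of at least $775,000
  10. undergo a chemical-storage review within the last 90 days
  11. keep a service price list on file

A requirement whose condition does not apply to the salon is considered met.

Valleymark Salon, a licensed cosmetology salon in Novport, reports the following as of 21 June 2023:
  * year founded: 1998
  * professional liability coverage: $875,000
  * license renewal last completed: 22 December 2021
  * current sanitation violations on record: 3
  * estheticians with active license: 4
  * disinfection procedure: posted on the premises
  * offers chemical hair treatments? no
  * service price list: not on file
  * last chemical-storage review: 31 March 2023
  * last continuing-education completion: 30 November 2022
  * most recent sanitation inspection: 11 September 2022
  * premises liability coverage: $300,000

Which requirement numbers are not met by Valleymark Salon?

4, 6, 7, 11

1. continuing-education completion 203 days ago vs limit 270 → met
2. license renewal 546 days ago vs limit 730 → met
3. disinfection procedure present → met
4. premises liability coverage $300,000 < $350,000 → not met
5. condition 'offers chemical hair treatments' does not hold → requirement n/a → met
6. sanitation inspection 283 days ago vs limit 270 → not met
7. sanitation violations on record 3 > 2 → not met
8. estheticians with active license 4 ≥ 4 → met
9. professional liability coverage $875,000 ≥ $775,000 → met
10. chemical-storage review 82 days ago vs limit 90 → met
11. service price list absent → not met
Not met: 4, 6, 7, 11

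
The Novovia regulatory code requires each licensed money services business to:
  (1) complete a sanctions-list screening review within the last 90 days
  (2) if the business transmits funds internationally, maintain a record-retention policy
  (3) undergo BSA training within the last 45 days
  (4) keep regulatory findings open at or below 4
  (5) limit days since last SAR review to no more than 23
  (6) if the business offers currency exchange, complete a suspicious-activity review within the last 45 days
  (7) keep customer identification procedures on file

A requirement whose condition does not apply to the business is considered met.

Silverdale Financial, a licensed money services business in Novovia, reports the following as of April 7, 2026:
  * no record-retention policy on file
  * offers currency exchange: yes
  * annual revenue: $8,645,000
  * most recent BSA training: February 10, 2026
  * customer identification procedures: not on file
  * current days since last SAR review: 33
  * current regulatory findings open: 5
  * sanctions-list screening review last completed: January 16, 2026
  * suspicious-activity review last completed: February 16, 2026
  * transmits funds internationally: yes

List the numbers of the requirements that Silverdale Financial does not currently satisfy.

1. sanctions-list screening review 81 days ago vs limit 90 → met
2. condition 'transmits funds internationally' holds; record-retention policy absent → not met
3. BSA training 56 days ago vs limit 45 → not met
4. regulatory findings open 5 > 4 → not met
5. days since last SAR review 33 > 23 → not met
6. condition 'offers currency exchange' holds; suspicious-activity review 50 days ago vs limit 45 → not met
7. customer identification procedures absent → not met
Not met: 2, 3, 4, 5, 6, 7

2, 3, 4, 5, 6, 7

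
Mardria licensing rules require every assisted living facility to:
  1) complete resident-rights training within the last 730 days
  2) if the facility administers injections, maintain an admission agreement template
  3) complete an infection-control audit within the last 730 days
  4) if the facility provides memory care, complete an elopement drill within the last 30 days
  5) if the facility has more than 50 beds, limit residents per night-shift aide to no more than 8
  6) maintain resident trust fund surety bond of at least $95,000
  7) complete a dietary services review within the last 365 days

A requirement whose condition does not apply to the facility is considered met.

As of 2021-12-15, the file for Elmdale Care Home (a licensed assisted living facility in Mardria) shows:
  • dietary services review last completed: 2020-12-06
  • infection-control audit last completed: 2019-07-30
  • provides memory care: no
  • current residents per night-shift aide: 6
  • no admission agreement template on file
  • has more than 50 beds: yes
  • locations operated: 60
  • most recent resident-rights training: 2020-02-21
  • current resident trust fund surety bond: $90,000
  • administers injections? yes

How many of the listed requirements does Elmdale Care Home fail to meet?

1. resident-rights training 663 days ago vs limit 730 → met
2. condition 'administers injections' holds; admission agreement template absent → not met
3. infection-control audit 869 days ago vs limit 730 → not met
4. condition 'provides memory care' does not hold → requirement n/a → met
5. condition 'has more than 50 beds' holds; residents per night-shift aide 6 ≤ 8 → met
6. resident trust fund surety bond $90,000 < $95,000 → not met
7. dietary services review 374 days ago vs limit 365 → not met
Not met: 4 of 7

4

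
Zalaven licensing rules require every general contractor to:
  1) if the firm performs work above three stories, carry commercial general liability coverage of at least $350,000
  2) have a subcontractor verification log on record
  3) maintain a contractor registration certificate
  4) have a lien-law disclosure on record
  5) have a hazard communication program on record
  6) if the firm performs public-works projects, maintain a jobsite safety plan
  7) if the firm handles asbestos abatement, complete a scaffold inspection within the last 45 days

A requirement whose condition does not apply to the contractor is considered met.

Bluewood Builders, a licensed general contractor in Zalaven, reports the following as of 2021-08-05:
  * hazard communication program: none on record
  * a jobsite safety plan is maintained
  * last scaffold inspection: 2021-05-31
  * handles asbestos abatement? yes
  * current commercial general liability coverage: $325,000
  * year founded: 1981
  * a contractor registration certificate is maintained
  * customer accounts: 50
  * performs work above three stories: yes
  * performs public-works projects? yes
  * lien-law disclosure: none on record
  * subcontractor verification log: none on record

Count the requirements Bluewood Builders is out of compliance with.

5

1. condition 'performs work above three stories' holds; commercial general liability coverage $325,000 < $350,000 → not met
2. subcontractor verification log absent → not met
3. contractor registration certificate present → met
4. lien-law disclosure absent → not met
5. hazard communication program absent → not met
6. condition 'performs public-works projects' holds; jobsite safety plan present → met
7. condition 'handles asbestos abatement' holds; scaffold inspection 66 days ago vs limit 45 → not met
Not met: 5 of 7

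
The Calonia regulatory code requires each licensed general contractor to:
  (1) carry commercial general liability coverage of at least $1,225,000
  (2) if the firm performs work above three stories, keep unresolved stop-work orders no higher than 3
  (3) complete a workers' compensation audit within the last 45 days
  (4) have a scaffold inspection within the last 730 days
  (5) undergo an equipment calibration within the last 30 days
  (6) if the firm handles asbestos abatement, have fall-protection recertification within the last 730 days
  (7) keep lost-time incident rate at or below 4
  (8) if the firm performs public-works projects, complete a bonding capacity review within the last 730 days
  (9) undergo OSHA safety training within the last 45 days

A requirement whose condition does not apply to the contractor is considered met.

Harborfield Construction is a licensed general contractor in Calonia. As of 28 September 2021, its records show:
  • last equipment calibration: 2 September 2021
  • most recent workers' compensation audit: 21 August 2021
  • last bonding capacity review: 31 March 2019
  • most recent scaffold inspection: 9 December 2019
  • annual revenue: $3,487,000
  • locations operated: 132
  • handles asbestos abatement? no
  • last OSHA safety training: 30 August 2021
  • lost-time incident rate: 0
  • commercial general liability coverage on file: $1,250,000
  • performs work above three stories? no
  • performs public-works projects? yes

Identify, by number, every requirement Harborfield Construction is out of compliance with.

8

1. commercial general liability coverage $1,250,000 ≥ $1,225,000 → met
2. condition 'performs work above three stories' does not hold → requirement n/a → met
3. workers' compensation audit 38 days ago vs limit 45 → met
4. scaffold inspection 659 days ago vs limit 730 → met
5. equipment calibration 26 days ago vs limit 30 → met
6. condition 'handles asbestos abatement' does not hold → requirement n/a → met
7. lost-time incident rate 0 ≤ 4 → met
8. condition 'performs public-works projects' holds; bonding capacity review 912 days ago vs limit 730 → not met
9. OSHA safety training 29 days ago vs limit 45 → met
Not met: 8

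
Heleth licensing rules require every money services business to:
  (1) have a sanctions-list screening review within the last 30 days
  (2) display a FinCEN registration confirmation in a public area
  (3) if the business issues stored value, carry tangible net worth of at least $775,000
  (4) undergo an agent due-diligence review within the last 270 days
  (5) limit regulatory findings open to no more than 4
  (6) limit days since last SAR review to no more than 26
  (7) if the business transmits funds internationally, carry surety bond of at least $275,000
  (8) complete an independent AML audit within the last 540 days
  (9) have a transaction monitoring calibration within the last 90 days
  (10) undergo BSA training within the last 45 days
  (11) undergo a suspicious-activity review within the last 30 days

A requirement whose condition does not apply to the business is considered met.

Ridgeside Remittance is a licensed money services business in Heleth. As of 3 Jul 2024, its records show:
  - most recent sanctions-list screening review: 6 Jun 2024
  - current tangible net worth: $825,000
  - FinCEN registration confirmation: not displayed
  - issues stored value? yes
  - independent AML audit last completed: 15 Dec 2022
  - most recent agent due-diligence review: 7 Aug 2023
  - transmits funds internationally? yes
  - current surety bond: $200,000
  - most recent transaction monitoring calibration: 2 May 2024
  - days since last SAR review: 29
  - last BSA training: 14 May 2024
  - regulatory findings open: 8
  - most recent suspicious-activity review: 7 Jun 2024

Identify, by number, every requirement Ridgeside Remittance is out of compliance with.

2, 4, 5, 6, 7, 8, 10

1. sanctions-list screening review 27 days ago vs limit 30 → met
2. FinCEN registration confirmation absent → not met
3. condition 'issues stored value' holds; tangible net worth $825,000 ≥ $775,000 → met
4. agent due-diligence review 331 days ago vs limit 270 → not met
5. regulatory findings open 8 > 4 → not met
6. days since last SAR review 29 > 26 → not met
7. condition 'transmits funds internationally' holds; surety bond $200,000 < $275,000 → not met
8. independent AML audit 566 days ago vs limit 540 → not met
9. transaction monitoring calibration 62 days ago vs limit 90 → met
10. BSA training 50 days ago vs limit 45 → not met
11. suspicious-activity review 26 days ago vs limit 30 → met
Not met: 2, 4, 5, 6, 7, 8, 10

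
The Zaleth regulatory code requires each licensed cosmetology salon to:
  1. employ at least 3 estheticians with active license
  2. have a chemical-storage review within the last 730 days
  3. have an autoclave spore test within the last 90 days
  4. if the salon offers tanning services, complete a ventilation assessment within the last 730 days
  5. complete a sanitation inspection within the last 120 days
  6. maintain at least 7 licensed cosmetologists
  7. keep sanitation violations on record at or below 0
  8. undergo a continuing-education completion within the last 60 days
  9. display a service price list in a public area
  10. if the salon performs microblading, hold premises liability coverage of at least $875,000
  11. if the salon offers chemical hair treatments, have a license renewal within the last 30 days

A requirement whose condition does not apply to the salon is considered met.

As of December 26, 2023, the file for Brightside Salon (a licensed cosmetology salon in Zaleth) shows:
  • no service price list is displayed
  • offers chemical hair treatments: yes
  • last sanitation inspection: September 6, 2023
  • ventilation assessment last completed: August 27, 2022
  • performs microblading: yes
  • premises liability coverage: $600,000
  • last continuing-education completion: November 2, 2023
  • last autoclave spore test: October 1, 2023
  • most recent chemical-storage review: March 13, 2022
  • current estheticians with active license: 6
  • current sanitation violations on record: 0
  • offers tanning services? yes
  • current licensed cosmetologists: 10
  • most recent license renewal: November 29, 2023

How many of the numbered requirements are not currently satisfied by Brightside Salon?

2

1. estheticians with active license 6 ≥ 3 → met
2. chemical-storage review 653 days ago vs limit 730 → met
3. autoclave spore test 86 days ago vs limit 90 → met
4. condition 'offers tanning services' holds; ventilation assessment 486 days ago vs limit 730 → met
5. sanitation inspection 111 days ago vs limit 120 → met
6. licensed cosmetologists 10 ≥ 7 → met
7. sanitation violations on record 0 ≤ 0 → met
8. continuing-education completion 54 days ago vs limit 60 → met
9. service price list absent → not met
10. condition 'performs microblading' holds; premises liability coverage $600,000 < $875,000 → not met
11. condition 'offers chemical hair treatments' holds; license renewal 27 days ago vs limit 30 → met
Not met: 2 of 11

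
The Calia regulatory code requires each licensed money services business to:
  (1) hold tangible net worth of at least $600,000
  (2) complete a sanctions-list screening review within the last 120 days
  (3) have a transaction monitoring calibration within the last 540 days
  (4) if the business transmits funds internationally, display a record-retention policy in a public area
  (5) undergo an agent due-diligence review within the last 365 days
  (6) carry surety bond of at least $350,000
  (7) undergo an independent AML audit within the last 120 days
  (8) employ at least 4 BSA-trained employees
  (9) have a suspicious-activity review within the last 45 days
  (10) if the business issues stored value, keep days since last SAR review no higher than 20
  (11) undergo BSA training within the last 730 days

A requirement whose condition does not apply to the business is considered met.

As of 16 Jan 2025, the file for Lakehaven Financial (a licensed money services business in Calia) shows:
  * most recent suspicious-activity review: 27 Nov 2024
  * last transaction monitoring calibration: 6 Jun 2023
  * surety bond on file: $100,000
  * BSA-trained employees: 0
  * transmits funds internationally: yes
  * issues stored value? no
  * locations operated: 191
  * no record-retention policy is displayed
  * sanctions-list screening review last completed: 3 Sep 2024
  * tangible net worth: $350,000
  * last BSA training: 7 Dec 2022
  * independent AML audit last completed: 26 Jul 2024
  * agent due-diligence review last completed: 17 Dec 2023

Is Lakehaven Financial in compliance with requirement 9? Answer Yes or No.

No

9. suspicious-activity review 50 days ago vs limit 45 → not met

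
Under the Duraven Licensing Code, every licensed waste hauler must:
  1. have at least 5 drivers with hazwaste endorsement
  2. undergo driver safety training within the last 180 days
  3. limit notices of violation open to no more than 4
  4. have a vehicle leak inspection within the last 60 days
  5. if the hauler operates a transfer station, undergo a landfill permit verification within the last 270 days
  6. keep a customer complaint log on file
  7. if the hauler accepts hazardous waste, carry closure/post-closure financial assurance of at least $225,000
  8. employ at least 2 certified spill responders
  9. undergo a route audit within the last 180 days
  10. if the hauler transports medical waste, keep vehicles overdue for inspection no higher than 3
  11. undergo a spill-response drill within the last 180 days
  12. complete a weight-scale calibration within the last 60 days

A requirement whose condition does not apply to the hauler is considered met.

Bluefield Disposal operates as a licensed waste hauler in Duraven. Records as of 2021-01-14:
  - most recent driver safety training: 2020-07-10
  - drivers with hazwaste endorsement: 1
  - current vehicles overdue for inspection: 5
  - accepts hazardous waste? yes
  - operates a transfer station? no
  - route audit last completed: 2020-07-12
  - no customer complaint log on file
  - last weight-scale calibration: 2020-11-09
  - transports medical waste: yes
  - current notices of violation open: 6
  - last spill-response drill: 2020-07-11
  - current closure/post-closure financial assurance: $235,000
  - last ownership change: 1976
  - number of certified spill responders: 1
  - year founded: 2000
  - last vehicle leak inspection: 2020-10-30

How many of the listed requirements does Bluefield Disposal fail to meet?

1. drivers with hazwaste endorsement 1 < 5 → not met
2. driver safety training 188 days ago vs limit 180 → not met
3. notices of violation open 6 > 4 → not met
4. vehicle leak inspection 76 days ago vs limit 60 → not met
5. condition 'operates a transfer station' does not hold → requirement n/a → met
6. customer complaint log absent → not met
7. condition 'accepts hazardous waste' holds; closure/post-closure financial assurance $235,000 ≥ $225,000 → met
8. certified spill responders 1 < 2 → not met
9. route audit 186 days ago vs limit 180 → not met
10. condition 'transports medical waste' holds; vehicles overdue for inspection 5 > 3 → not met
11. spill-response drill 187 days ago vs limit 180 → not met
12. weight-scale calibration 66 days ago vs limit 60 → not met
Not met: 10 of 12

10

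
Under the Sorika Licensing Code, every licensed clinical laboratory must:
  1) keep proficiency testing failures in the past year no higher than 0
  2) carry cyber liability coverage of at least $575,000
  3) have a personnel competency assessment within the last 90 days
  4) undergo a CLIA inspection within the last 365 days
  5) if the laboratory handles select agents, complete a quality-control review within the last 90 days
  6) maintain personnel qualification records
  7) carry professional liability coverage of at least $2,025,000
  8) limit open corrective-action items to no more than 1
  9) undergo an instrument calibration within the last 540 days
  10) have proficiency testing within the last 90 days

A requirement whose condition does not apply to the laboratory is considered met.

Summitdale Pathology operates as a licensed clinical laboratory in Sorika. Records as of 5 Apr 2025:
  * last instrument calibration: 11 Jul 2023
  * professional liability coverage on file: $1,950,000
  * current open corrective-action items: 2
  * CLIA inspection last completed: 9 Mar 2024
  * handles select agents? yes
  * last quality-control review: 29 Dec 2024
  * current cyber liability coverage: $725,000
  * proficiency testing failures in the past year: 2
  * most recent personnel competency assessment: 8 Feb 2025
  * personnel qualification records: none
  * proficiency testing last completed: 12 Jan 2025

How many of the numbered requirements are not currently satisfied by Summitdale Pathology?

1. proficiency testing failures in the past year 2 > 0 → not met
2. cyber liability coverage $725,000 ≥ $575,000 → met
3. personnel competency assessment 56 days ago vs limit 90 → met
4. CLIA inspection 392 days ago vs limit 365 → not met
5. condition 'handles select agents' holds; quality-control review 97 days ago vs limit 90 → not met
6. personnel qualification records absent → not met
7. professional liability coverage $1,950,000 < $2,025,000 → not met
8. open corrective-action items 2 > 1 → not met
9. instrument calibration 634 days ago vs limit 540 → not met
10. proficiency testing 83 days ago vs limit 90 → met
Not met: 7 of 10

7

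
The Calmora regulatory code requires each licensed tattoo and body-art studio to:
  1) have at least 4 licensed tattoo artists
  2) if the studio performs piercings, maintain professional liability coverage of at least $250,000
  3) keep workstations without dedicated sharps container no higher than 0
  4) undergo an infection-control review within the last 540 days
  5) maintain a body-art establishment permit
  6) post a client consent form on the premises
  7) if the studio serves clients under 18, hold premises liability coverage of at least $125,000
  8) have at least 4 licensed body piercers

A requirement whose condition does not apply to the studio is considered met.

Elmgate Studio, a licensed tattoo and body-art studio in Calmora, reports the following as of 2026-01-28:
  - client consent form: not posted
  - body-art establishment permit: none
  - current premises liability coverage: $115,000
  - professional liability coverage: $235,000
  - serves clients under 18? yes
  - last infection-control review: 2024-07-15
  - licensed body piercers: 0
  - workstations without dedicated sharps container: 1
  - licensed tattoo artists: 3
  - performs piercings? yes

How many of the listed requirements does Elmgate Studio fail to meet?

1. licensed tattoo artists 3 < 4 → not met
2. condition 'performs piercings' holds; professional liability coverage $235,000 < $250,000 → not met
3. workstations without dedicated sharps container 1 > 0 → not met
4. infection-control review 562 days ago vs limit 540 → not met
5. body-art establishment permit absent → not met
6. client consent form absent → not met
7. condition 'serves clients under 18' holds; premises liability coverage $115,000 < $125,000 → not met
8. licensed body piercers 0 < 4 → not met
Not met: 8 of 8

8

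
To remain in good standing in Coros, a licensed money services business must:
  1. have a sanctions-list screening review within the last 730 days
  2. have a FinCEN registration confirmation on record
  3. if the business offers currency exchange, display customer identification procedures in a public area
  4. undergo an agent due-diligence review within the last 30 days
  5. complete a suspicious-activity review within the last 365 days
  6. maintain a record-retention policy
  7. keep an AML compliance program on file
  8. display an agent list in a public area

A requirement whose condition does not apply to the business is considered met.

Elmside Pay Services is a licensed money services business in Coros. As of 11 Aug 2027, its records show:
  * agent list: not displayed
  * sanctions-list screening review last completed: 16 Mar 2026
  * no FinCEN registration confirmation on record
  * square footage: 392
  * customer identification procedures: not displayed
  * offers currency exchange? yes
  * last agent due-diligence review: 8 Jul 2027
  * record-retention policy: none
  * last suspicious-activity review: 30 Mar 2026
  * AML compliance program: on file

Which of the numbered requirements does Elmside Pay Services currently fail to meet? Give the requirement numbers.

2, 3, 4, 5, 6, 8

1. sanctions-list screening review 513 days ago vs limit 730 → met
2. FinCEN registration confirmation absent → not met
3. condition 'offers currency exchange' holds; customer identification procedures absent → not met
4. agent due-diligence review 34 days ago vs limit 30 → not met
5. suspicious-activity review 499 days ago vs limit 365 → not met
6. record-retention policy absent → not met
7. AML compliance program present → met
8. agent list absent → not met
Not met: 2, 3, 4, 5, 6, 8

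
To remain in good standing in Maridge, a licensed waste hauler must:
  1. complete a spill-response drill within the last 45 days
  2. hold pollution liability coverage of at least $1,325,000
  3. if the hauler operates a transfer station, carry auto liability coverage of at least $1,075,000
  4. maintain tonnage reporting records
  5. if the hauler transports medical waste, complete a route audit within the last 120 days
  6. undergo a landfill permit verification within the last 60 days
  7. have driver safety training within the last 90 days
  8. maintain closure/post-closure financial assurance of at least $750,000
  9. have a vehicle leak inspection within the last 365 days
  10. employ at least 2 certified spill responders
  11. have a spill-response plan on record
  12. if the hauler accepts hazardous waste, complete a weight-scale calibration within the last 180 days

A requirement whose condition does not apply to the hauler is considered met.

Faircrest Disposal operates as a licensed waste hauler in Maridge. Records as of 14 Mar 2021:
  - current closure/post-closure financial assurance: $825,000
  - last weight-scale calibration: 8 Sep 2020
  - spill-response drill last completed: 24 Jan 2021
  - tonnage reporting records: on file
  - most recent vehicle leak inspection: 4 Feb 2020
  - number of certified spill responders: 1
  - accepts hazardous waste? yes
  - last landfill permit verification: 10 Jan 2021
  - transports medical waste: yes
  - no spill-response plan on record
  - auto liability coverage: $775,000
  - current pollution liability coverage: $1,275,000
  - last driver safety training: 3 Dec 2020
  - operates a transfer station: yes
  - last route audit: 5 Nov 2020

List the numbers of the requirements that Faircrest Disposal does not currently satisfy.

1, 2, 3, 5, 6, 7, 9, 10, 11, 12

1. spill-response drill 49 days ago vs limit 45 → not met
2. pollution liability coverage $1,275,000 < $1,325,000 → not met
3. condition 'operates a transfer station' holds; auto liability coverage $775,000 < $1,075,000 → not met
4. tonnage reporting records present → met
5. condition 'transports medical waste' holds; route audit 129 days ago vs limit 120 → not met
6. landfill permit verification 63 days ago vs limit 60 → not met
7. driver safety training 101 days ago vs limit 90 → not met
8. closure/post-closure financial assurance $825,000 ≥ $750,000 → met
9. vehicle leak inspection 404 days ago vs limit 365 → not met
10. certified spill responders 1 < 2 → not met
11. spill-response plan absent → not met
12. condition 'accepts hazardous waste' holds; weight-scale calibration 187 days ago vs limit 180 → not met
Not met: 1, 2, 3, 5, 6, 7, 9, 10, 11, 12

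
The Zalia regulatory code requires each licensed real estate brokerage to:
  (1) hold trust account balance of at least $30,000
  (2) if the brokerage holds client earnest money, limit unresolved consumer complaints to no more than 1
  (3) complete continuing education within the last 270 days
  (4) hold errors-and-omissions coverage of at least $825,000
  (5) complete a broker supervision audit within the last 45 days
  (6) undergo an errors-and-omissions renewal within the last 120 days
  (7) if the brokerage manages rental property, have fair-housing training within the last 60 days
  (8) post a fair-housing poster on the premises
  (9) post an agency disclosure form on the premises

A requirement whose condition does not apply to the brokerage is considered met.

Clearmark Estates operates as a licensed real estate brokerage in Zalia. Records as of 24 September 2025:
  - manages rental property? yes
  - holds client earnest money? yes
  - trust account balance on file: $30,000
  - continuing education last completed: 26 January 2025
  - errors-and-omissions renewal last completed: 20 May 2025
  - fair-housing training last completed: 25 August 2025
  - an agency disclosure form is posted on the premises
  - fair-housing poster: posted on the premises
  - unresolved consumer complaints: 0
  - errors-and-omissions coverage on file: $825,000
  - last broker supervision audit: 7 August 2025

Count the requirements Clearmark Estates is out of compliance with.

1. trust account balance $30,000 ≥ $30,000 → met
2. condition 'holds client earnest money' holds; unresolved consumer complaints 0 ≤ 1 → met
3. continuing education 241 days ago vs limit 270 → met
4. errors-and-omissions coverage $825,000 ≥ $825,000 → met
5. broker supervision audit 48 days ago vs limit 45 → not met
6. errors-and-omissions renewal 127 days ago vs limit 120 → not met
7. condition 'manages rental property' holds; fair-housing training 30 days ago vs limit 60 → met
8. fair-housing poster present → met
9. agency disclosure form present → met
Not met: 2 of 9

2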